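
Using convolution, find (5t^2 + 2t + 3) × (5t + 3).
Ascending coefficients: a = [3, 2, 5], b = [3, 5]. c[0] = 3×3 = 9; c[1] = 3×5 + 2×3 = 21; c[2] = 2×5 + 5×3 = 25; c[3] = 5×5 = 25. Result coefficients: [9, 21, 25, 25] → 25t^3 + 25t^2 + 21t + 9

25t^3 + 25t^2 + 21t + 9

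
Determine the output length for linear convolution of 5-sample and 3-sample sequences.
Linear/full convolution length: m + n - 1 = 5 + 3 - 1 = 7

7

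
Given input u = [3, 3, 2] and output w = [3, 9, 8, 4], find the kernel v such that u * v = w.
Output length 4 = len(u) + len(v) - 1 ⇒ len(v) = 2. Solve v forward using v[k] = (w[k] - Σ_{i≥1} u[i]·v[k-i]) / u[0]: v[0] = w[0] / u[0] = 3 / 3 = 1; v[1] = (w[1] - 3×1) / u[0] = (9 - 3×1) / 3 = 2. So v = [1, 2]. Forward-check [3, 3, 2] * [1, 2]: w[0] = 3×1 = 3; w[1] = 3×2 + 3×1 = 9; w[2] = 3×2 + 2×1 = 8; w[3] = 2×2 = 4 → [3, 9, 8, 4] ✓

[1, 2]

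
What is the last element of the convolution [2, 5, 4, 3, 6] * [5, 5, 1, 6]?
Use y[k] = Σ_i a[i]·b[k-i] at k=7. y[7] = 6×6 = 36

36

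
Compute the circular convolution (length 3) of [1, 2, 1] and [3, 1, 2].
Use y[k] = Σ_j f[j]·g[(k-j) mod 3]. y[0] = 1×3 + 2×2 + 1×1 = 8; y[1] = 1×1 + 2×3 + 1×2 = 9; y[2] = 1×2 + 2×1 + 1×3 = 7. Result: [8, 9, 7]

[8, 9, 7]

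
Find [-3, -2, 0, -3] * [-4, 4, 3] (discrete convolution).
y[0] = -3×-4 = 12; y[1] = -3×4 + -2×-4 = -4; y[2] = -3×3 + -2×4 + 0×-4 = -17; y[3] = -2×3 + 0×4 + -3×-4 = 6; y[4] = 0×3 + -3×4 = -12; y[5] = -3×3 = -9

[12, -4, -17, 6, -12, -9]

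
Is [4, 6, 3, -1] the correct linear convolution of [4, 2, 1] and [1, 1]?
Recompute linear convolution of [4, 2, 1] and [1, 1]: y[0] = 4×1 = 4; y[1] = 4×1 + 2×1 = 6; y[2] = 2×1 + 1×1 = 3; y[3] = 1×1 = 1 → [4, 6, 3, 1]. Compare to given [4, 6, 3, -1]: they differ at index 3: given -1, correct 1, so answer: No

No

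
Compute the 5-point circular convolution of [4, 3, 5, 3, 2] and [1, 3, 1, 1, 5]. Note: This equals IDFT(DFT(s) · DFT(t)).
Either evaluate y[k] = Σ_j s[j]·t[(k-j) mod 5] directly, or use IDFT(DFT(s) · DFT(t)). y[0] = 4×1 + 3×5 + 5×1 + 3×1 + 2×3 = 33; y[1] = 4×3 + 3×1 + 5×5 + 3×1 + 2×1 = 45; y[2] = 4×1 + 3×3 + 5×1 + 3×5 + 2×1 = 35; y[3] = 4×1 + 3×1 + 5×3 + 3×1 + 2×5 = 35; y[4] = 4×5 + 3×1 + 5×1 + 3×3 + 2×1 = 39. Result: [33, 45, 35, 35, 39]

[33, 45, 35, 35, 39]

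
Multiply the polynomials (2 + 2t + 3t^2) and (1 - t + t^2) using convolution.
Ascending coefficients: a = [2, 2, 3], b = [1, -1, 1]. c[0] = 2×1 = 2; c[1] = 2×-1 + 2×1 = 0; c[2] = 2×1 + 2×-1 + 3×1 = 3; c[3] = 2×1 + 3×-1 = -1; c[4] = 3×1 = 3. Result coefficients: [2, 0, 3, -1, 3] → 2 + 3t^2 - t^3 + 3t^4

2 + 3t^2 - t^3 + 3t^4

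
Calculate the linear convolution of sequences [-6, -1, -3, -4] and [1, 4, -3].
y[0] = -6×1 = -6; y[1] = -6×4 + -1×1 = -25; y[2] = -6×-3 + -1×4 + -3×1 = 11; y[3] = -1×-3 + -3×4 + -4×1 = -13; y[4] = -3×-3 + -4×4 = -7; y[5] = -4×-3 = 12

[-6, -25, 11, -13, -7, 12]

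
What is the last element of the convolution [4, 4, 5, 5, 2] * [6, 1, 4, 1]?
Use y[k] = Σ_i a[i]·b[k-i] at k=7. y[7] = 2×1 = 2

2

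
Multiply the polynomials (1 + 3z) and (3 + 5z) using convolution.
Ascending coefficients: a = [1, 3], b = [3, 5]. c[0] = 1×3 = 3; c[1] = 1×5 + 3×3 = 14; c[2] = 3×5 = 15. Result coefficients: [3, 14, 15] → 3 + 14z + 15z^2

3 + 14z + 15z^2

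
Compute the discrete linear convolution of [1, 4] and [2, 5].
y[0] = 1×2 = 2; y[1] = 1×5 + 4×2 = 13; y[2] = 4×5 = 20

[2, 13, 20]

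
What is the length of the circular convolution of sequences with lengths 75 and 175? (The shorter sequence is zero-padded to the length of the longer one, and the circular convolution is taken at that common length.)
Circular convolution (zero-padding the shorter input) has length max(m, n) = max(75, 175) = 175

175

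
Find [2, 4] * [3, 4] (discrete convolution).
y[0] = 2×3 = 6; y[1] = 2×4 + 4×3 = 20; y[2] = 4×4 = 16

[6, 20, 16]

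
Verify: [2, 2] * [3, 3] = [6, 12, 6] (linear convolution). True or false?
Recompute linear convolution of [2, 2] and [3, 3]: y[0] = 2×3 = 6; y[1] = 2×3 + 2×3 = 12; y[2] = 2×3 = 6 → [6, 12, 6]. Given [6, 12, 6] matches, so answer: Yes

Yes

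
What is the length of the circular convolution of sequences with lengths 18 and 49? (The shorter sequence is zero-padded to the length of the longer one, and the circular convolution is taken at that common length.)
Circular convolution (zero-padding the shorter input) has length max(m, n) = max(18, 49) = 49

49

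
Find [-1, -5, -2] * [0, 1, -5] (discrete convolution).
y[0] = -1×0 = 0; y[1] = -1×1 + -5×0 = -1; y[2] = -1×-5 + -5×1 + -2×0 = 0; y[3] = -5×-5 + -2×1 = 23; y[4] = -2×-5 = 10

[0, -1, 0, 23, 10]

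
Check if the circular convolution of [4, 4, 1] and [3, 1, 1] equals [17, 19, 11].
Recompute circular convolution of [4, 4, 1] and [3, 1, 1]: y[0] = 4×3 + 4×1 + 1×1 = 17; y[1] = 4×1 + 4×3 + 1×1 = 17; y[2] = 4×1 + 4×1 + 1×3 = 11 → [17, 17, 11]. Compare to given [17, 19, 11]: they differ at index 1: given 19, correct 17, so answer: No

No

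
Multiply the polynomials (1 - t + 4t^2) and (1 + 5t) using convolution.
Ascending coefficients: a = [1, -1, 4], b = [1, 5]. c[0] = 1×1 = 1; c[1] = 1×5 + -1×1 = 4; c[2] = -1×5 + 4×1 = -1; c[3] = 4×5 = 20. Result coefficients: [1, 4, -1, 20] → 1 + 4t - t^2 + 20t^3

1 + 4t - t^2 + 20t^3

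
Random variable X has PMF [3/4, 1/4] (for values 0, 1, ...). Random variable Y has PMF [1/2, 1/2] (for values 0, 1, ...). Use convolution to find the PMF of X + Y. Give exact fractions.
P(X+Y=k) = Σ_i P(X=i)·P(Y=k-i) — a convolution of [3/4, 1/4] and [1/2, 1/2]. P(X+Y=0) = (3/4)×(1/2) = 3/8; P(X+Y=1) = (3/4)×(1/2) + (1/4)×(1/2) = 3/8 + 1/8 = 1/2; P(X+Y=2) = (1/4)×(1/2) = 1/8. PMF: [3/8, 1/2, 1/8] (sums to 1 ✓)

[3/8, 1/2, 1/8]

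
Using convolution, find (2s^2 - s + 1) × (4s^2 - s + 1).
Ascending coefficients: a = [1, -1, 2], b = [1, -1, 4]. c[0] = 1×1 = 1; c[1] = 1×-1 + -1×1 = -2; c[2] = 1×4 + -1×-1 + 2×1 = 7; c[3] = -1×4 + 2×-1 = -6; c[4] = 2×4 = 8. Result coefficients: [1, -2, 7, -6, 8] → 8s^4 - 6s^3 + 7s^2 - 2s + 1

8s^4 - 6s^3 + 7s^2 - 2s + 1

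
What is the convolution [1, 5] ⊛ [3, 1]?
y[0] = 1×3 = 3; y[1] = 1×1 + 5×3 = 16; y[2] = 5×1 = 5

[3, 16, 5]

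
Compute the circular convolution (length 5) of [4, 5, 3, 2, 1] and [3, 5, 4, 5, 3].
Use y[k] = Σ_j f[j]·g[(k-j) mod 5]. y[0] = 4×3 + 5×3 + 3×5 + 2×4 + 1×5 = 55; y[1] = 4×5 + 5×3 + 3×3 + 2×5 + 1×4 = 58; y[2] = 4×4 + 5×5 + 3×3 + 2×3 + 1×5 = 61; y[3] = 4×5 + 5×4 + 3×5 + 2×3 + 1×3 = 64; y[4] = 4×3 + 5×5 + 3×4 + 2×5 + 1×3 = 62. Result: [55, 58, 61, 64, 62]

[55, 58, 61, 64, 62]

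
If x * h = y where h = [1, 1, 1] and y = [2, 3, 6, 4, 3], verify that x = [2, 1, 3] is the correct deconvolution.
Forward-compute [2, 1, 3] * [1, 1, 1]: y[0] = 2×1 = 2; y[1] = 2×1 + 1×1 = 3; y[2] = 2×1 + 1×1 + 3×1 = 6; y[3] = 1×1 + 3×1 = 4; y[4] = 3×1 = 3 → [2, 3, 6, 4, 3]. Matches given y = [2, 3, 6, 4, 3], so verified.

Verified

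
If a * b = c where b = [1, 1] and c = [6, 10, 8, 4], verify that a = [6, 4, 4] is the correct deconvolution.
Forward-compute [6, 4, 4] * [1, 1]: c[0] = 6×1 = 6; c[1] = 6×1 + 4×1 = 10; c[2] = 4×1 + 4×1 = 8; c[3] = 4×1 = 4 → [6, 10, 8, 4]. Matches given c = [6, 10, 8, 4], so verified.

Verified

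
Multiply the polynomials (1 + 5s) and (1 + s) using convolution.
Ascending coefficients: a = [1, 5], b = [1, 1]. c[0] = 1×1 = 1; c[1] = 1×1 + 5×1 = 6; c[2] = 5×1 = 5. Result coefficients: [1, 6, 5] → 1 + 6s + 5s^2

1 + 6s + 5s^2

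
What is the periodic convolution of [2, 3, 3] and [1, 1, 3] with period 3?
Use y[k] = Σ_j s[j]·t[(k-j) mod 3]. y[0] = 2×1 + 3×3 + 3×1 = 14; y[1] = 2×1 + 3×1 + 3×3 = 14; y[2] = 2×3 + 3×1 + 3×1 = 12. Result: [14, 14, 12]

[14, 14, 12]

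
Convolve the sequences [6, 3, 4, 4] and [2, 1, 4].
y[0] = 6×2 = 12; y[1] = 6×1 + 3×2 = 12; y[2] = 6×4 + 3×1 + 4×2 = 35; y[3] = 3×4 + 4×1 + 4×2 = 24; y[4] = 4×4 + 4×1 = 20; y[5] = 4×4 = 16

[12, 12, 35, 24, 20, 16]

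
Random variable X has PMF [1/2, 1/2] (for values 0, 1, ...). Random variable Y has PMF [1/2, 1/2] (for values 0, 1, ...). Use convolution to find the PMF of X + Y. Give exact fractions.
P(X+Y=k) = Σ_i P(X=i)·P(Y=k-i) — a convolution of [1/2, 1/2] and [1/2, 1/2]. P(X+Y=0) = (1/2)×(1/2) = 1/4; P(X+Y=1) = (1/2)×(1/2) + (1/2)×(1/2) = 1/4 + 1/4 = 1/2; P(X+Y=2) = (1/2)×(1/2) = 1/4. PMF: [1/4, 1/2, 1/4] (sums to 1 ✓)

[1/4, 1/2, 1/4]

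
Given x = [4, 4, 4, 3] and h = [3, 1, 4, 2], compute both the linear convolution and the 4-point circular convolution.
Linear: y_lin[0] = 4×3 = 12; y_lin[1] = 4×1 + 4×3 = 16; y_lin[2] = 4×4 + 4×1 + 4×3 = 32; y_lin[3] = 4×2 + 4×4 + 4×1 + 3×3 = 37; y_lin[4] = 4×2 + 4×4 + 3×1 = 27; y_lin[5] = 4×2 + 3×4 = 20; y_lin[6] = 3×2 = 6 → [12, 16, 32, 37, 27, 20, 6]. Circular (length 4): y[0] = 4×3 + 4×2 + 4×4 + 3×1 = 39; y[1] = 4×1 + 4×3 + 4×2 + 3×4 = 36; y[2] = 4×4 + 4×1 + 4×3 + 3×2 = 38; y[3] = 4×2 + 4×4 + 4×1 + 3×3 = 37 → [39, 36, 38, 37]

Linear: [12, 16, 32, 37, 27, 20, 6], Circular: [39, 36, 38, 37]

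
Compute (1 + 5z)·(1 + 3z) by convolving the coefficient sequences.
Ascending coefficients: a = [1, 5], b = [1, 3]. c[0] = 1×1 = 1; c[1] = 1×3 + 5×1 = 8; c[2] = 5×3 = 15. Result coefficients: [1, 8, 15] → 1 + 8z + 15z^2

1 + 8z + 15z^2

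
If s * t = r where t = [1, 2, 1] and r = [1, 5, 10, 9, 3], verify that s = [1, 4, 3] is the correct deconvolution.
Forward-compute [1, 4, 3] * [1, 2, 1]: r[0] = 1×1 = 1; r[1] = 1×2 + 4×1 = 6; r[2] = 1×1 + 4×2 + 3×1 = 12; r[3] = 4×1 + 3×2 = 10; r[4] = 3×1 = 3 → [1, 6, 12, 10, 3]. Does not match given r = [1, 5, 10, 9, 3].

Not verified. [1, 4, 3] * [1, 2, 1] = [1, 6, 12, 10, 3], which differs from [1, 5, 10, 9, 3] at index 1.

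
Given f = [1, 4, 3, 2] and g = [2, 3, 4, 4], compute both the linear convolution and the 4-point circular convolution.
Linear: y_lin[0] = 1×2 = 2; y_lin[1] = 1×3 + 4×2 = 11; y_lin[2] = 1×4 + 4×3 + 3×2 = 22; y_lin[3] = 1×4 + 4×4 + 3×3 + 2×2 = 33; y_lin[4] = 4×4 + 3×4 + 2×3 = 34; y_lin[5] = 3×4 + 2×4 = 20; y_lin[6] = 2×4 = 8 → [2, 11, 22, 33, 34, 20, 8]. Circular (length 4): y[0] = 1×2 + 4×4 + 3×4 + 2×3 = 36; y[1] = 1×3 + 4×2 + 3×4 + 2×4 = 31; y[2] = 1×4 + 4×3 + 3×2 + 2×4 = 30; y[3] = 1×4 + 4×4 + 3×3 + 2×2 = 33 → [36, 31, 30, 33]

Linear: [2, 11, 22, 33, 34, 20, 8], Circular: [36, 31, 30, 33]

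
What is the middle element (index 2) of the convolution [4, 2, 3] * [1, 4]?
Use y[k] = Σ_i a[i]·b[k-i] at k=2. y[2] = 2×4 + 3×1 = 11

11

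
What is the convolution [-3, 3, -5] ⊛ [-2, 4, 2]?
y[0] = -3×-2 = 6; y[1] = -3×4 + 3×-2 = -18; y[2] = -3×2 + 3×4 + -5×-2 = 16; y[3] = 3×2 + -5×4 = -14; y[4] = -5×2 = -10

[6, -18, 16, -14, -10]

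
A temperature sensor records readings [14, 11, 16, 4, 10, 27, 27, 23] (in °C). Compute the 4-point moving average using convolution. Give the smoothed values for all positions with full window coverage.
4-point moving average kernel = [1, 1, 1, 1]. Apply in 'valid' mode (full window coverage): avg[0] = (14 + 11 + 16 + 4) / 4 = 11.25; avg[1] = (11 + 16 + 4 + 10) / 4 = 10.25; avg[2] = (16 + 4 + 10 + 27) / 4 = 14.25; avg[3] = (4 + 10 + 27 + 27) / 4 = 17.0; avg[4] = (10 + 27 + 27 + 23) / 4 = 21.75. Smoothed values: [11.25, 10.25, 14.25, 17.0, 21.75]

[11.25, 10.25, 14.25, 17.0, 21.75]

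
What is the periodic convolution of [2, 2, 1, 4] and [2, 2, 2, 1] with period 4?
Use y[k] = Σ_j a[j]·b[(k-j) mod 4]. y[0] = 2×2 + 2×1 + 1×2 + 4×2 = 16; y[1] = 2×2 + 2×2 + 1×1 + 4×2 = 17; y[2] = 2×2 + 2×2 + 1×2 + 4×1 = 14; y[3] = 2×1 + 2×2 + 1×2 + 4×2 = 16. Result: [16, 17, 14, 16]

[16, 17, 14, 16]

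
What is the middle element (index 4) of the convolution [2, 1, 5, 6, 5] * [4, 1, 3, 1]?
Use y[k] = Σ_i a[i]·b[k-i] at k=4. y[4] = 1×1 + 5×3 + 6×1 + 5×4 = 42

42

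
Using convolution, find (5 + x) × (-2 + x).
Ascending coefficients: a = [5, 1], b = [-2, 1]. c[0] = 5×-2 = -10; c[1] = 5×1 + 1×-2 = 3; c[2] = 1×1 = 1. Result coefficients: [-10, 3, 1] → -10 + 3x + x^2

-10 + 3x + x^2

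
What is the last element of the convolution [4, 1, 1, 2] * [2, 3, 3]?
Use y[k] = Σ_i a[i]·b[k-i] at k=5. y[5] = 2×3 = 6

6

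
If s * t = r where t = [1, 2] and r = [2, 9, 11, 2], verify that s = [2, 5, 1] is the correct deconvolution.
Forward-compute [2, 5, 1] * [1, 2]: r[0] = 2×1 = 2; r[1] = 2×2 + 5×1 = 9; r[2] = 5×2 + 1×1 = 11; r[3] = 1×2 = 2 → [2, 9, 11, 2]. Matches given r = [2, 9, 11, 2], so verified.

Verified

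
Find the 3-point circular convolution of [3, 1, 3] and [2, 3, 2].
Use y[k] = Σ_j f[j]·g[(k-j) mod 3]. y[0] = 3×2 + 1×2 + 3×3 = 17; y[1] = 3×3 + 1×2 + 3×2 = 17; y[2] = 3×2 + 1×3 + 3×2 = 15. Result: [17, 17, 15]

[17, 17, 15]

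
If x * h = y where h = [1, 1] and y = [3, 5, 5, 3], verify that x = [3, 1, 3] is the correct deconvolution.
Forward-compute [3, 1, 3] * [1, 1]: y[0] = 3×1 = 3; y[1] = 3×1 + 1×1 = 4; y[2] = 1×1 + 3×1 = 4; y[3] = 3×1 = 3 → [3, 4, 4, 3]. Does not match given y = [3, 5, 5, 3].

Not verified. [3, 1, 3] * [1, 1] = [3, 4, 4, 3], which differs from [3, 5, 5, 3] at index 1.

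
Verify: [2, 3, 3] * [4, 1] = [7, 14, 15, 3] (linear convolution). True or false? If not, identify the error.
Recompute linear convolution of [2, 3, 3] and [4, 1]: y[0] = 2×4 = 8; y[1] = 2×1 + 3×4 = 14; y[2] = 3×1 + 3×4 = 15; y[3] = 3×1 = 3 → [8, 14, 15, 3]. Compare to given [7, 14, 15, 3]: they differ at index 0: given 7, correct 8, so answer: No

No. Error at index 0: given 7, correct 8.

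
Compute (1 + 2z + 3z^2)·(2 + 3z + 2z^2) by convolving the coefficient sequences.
Ascending coefficients: a = [1, 2, 3], b = [2, 3, 2]. c[0] = 1×2 = 2; c[1] = 1×3 + 2×2 = 7; c[2] = 1×2 + 2×3 + 3×2 = 14; c[3] = 2×2 + 3×3 = 13; c[4] = 3×2 = 6. Result coefficients: [2, 7, 14, 13, 6] → 2 + 7z + 14z^2 + 13z^3 + 6z^4

2 + 7z + 14z^2 + 13z^3 + 6z^4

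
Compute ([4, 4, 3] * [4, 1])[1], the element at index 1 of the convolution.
Use y[k] = Σ_i a[i]·b[k-i] at k=1. y[1] = 4×1 + 4×4 = 20

20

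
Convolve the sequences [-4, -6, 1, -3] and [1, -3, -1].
y[0] = -4×1 = -4; y[1] = -4×-3 + -6×1 = 6; y[2] = -4×-1 + -6×-3 + 1×1 = 23; y[3] = -6×-1 + 1×-3 + -3×1 = 0; y[4] = 1×-1 + -3×-3 = 8; y[5] = -3×-1 = 3

[-4, 6, 23, 0, 8, 3]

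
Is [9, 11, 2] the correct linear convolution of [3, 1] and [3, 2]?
Recompute linear convolution of [3, 1] and [3, 2]: y[0] = 3×3 = 9; y[1] = 3×2 + 1×3 = 9; y[2] = 1×2 = 2 → [9, 9, 2]. Compare to given [9, 11, 2]: they differ at index 1: given 11, correct 9, so answer: No

No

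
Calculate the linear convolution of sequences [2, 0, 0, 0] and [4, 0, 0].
y[0] = 2×4 = 8; y[1] = 2×0 + 0×4 = 0; y[2] = 2×0 + 0×0 + 0×4 = 0; y[3] = 0×0 + 0×0 + 0×4 = 0; y[4] = 0×0 + 0×0 = 0; y[5] = 0×0 = 0

[8, 0, 0, 0, 0, 0]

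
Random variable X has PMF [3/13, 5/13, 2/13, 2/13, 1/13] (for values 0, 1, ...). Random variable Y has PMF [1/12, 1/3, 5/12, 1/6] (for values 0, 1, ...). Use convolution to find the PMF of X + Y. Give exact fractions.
P(X+Y=k) = Σ_i P(X=i)·P(Y=k-i) — a convolution of [3/13, 5/13, 2/13, 2/13, 1/13] and [1/12, 1/3, 5/12, 1/6]. P(X+Y=0) = (3/13)×(1/12) = 1/52; P(X+Y=1) = (3/13)×(1/3) + (5/13)×(1/12) = 1/13 + 5/156 = 17/156; P(X+Y=2) = (3/13)×(5/12) + (5/13)×(1/3) + (2/13)×(1/12) = 5/52 + 5/39 + 1/78 = 37/156; P(X+Y=3) = (3/13)×(1/6) + (5/13)×(5/12) + (2/13)×(1/3) + (2/13)×(1/12) = 1/26 + 25/156 + 2/39 + 1/78 = 41/156; P(X+Y=4) = (5/13)×(1/6) + (2/13)×(5/12) + (2/13)×(1/3) + (1/13)×(1/12) = 5/78 + 5/78 + 2/39 + 1/156 = 29/156; P(X+Y=5) = (2/13)×(1/6) + (2/13)×(5/12) + (1/13)×(1/3) = 1/39 + 5/78 + 1/39 = 3/26; P(X+Y=6) = (2/13)×(1/6) + (1/13)×(5/12) = 1/39 + 5/156 = 3/52; P(X+Y=7) = (1/13)×(1/6) = 1/78. PMF: [1/52, 17/156, 37/156, 41/156, 29/156, 3/26, 3/52, 1/78] (sums to 1 ✓)

[1/52, 17/156, 37/156, 41/156, 29/156, 3/26, 3/52, 1/78]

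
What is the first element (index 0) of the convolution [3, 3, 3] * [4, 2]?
Use y[k] = Σ_i a[i]·b[k-i] at k=0. y[0] = 3×4 = 12

12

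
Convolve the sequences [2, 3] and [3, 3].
y[0] = 2×3 = 6; y[1] = 2×3 + 3×3 = 15; y[2] = 3×3 = 9

[6, 15, 9]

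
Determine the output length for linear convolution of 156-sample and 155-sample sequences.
Linear/full convolution length: m + n - 1 = 156 + 155 - 1 = 310

310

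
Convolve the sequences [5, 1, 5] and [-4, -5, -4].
y[0] = 5×-4 = -20; y[1] = 5×-5 + 1×-4 = -29; y[2] = 5×-4 + 1×-5 + 5×-4 = -45; y[3] = 1×-4 + 5×-5 = -29; y[4] = 5×-4 = -20

[-20, -29, -45, -29, -20]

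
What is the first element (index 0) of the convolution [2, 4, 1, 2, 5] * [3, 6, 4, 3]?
Use y[k] = Σ_i a[i]·b[k-i] at k=0. y[0] = 2×3 = 6

6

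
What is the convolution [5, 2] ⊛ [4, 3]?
y[0] = 5×4 = 20; y[1] = 5×3 + 2×4 = 23; y[2] = 2×3 = 6

[20, 23, 6]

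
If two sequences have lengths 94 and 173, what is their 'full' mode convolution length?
Linear/full convolution length: m + n - 1 = 94 + 173 - 1 = 266

266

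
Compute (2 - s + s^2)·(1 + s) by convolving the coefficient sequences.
Ascending coefficients: a = [2, -1, 1], b = [1, 1]. c[0] = 2×1 = 2; c[1] = 2×1 + -1×1 = 1; c[2] = -1×1 + 1×1 = 0; c[3] = 1×1 = 1. Result coefficients: [2, 1, 0, 1] → 2 + s + s^3

2 + s + s^3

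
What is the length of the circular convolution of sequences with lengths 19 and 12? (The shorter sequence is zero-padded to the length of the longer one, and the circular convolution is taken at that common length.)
Circular convolution (zero-padding the shorter input) has length max(m, n) = max(19, 12) = 19

19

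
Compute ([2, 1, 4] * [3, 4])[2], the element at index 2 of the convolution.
Use y[k] = Σ_i a[i]·b[k-i] at k=2. y[2] = 1×4 + 4×3 = 16

16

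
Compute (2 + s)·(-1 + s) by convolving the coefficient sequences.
Ascending coefficients: a = [2, 1], b = [-1, 1]. c[0] = 2×-1 = -2; c[1] = 2×1 + 1×-1 = 1; c[2] = 1×1 = 1. Result coefficients: [-2, 1, 1] → -2 + s + s^2

-2 + s + s^2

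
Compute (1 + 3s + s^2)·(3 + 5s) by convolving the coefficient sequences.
Ascending coefficients: a = [1, 3, 1], b = [3, 5]. c[0] = 1×3 = 3; c[1] = 1×5 + 3×3 = 14; c[2] = 3×5 + 1×3 = 18; c[3] = 1×5 = 5. Result coefficients: [3, 14, 18, 5] → 3 + 14s + 18s^2 + 5s^3

3 + 14s + 18s^2 + 5s^3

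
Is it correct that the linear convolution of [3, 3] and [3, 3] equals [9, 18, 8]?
Recompute linear convolution of [3, 3] and [3, 3]: y[0] = 3×3 = 9; y[1] = 3×3 + 3×3 = 18; y[2] = 3×3 = 9 → [9, 18, 9]. Compare to given [9, 18, 8]: they differ at index 2: given 8, correct 9, so answer: No

No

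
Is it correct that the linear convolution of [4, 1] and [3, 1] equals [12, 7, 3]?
Recompute linear convolution of [4, 1] and [3, 1]: y[0] = 4×3 = 12; y[1] = 4×1 + 1×3 = 7; y[2] = 1×1 = 1 → [12, 7, 1]. Compare to given [12, 7, 3]: they differ at index 2: given 3, correct 1, so answer: No

No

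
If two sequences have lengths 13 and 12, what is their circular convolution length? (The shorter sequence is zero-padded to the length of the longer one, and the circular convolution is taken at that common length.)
Circular convolution (zero-padding the shorter input) has length max(m, n) = max(13, 12) = 13

13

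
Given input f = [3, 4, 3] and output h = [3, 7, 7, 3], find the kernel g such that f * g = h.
Output length 4 = len(f) + len(g) - 1 ⇒ len(g) = 2. Solve g forward using g[k] = (h[k] - Σ_{i≥1} f[i]·g[k-i]) / f[0]: g[0] = h[0] / f[0] = 3 / 3 = 1; g[1] = (h[1] - 4×1) / f[0] = (7 - 4×1) / 3 = 1. So g = [1, 1]. Forward-check [3, 4, 3] * [1, 1]: h[0] = 3×1 = 3; h[1] = 3×1 + 4×1 = 7; h[2] = 4×1 + 3×1 = 7; h[3] = 3×1 = 3 → [3, 7, 7, 3] ✓

[1, 1]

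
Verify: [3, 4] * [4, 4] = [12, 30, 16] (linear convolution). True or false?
Recompute linear convolution of [3, 4] and [4, 4]: y[0] = 3×4 = 12; y[1] = 3×4 + 4×4 = 28; y[2] = 4×4 = 16 → [12, 28, 16]. Compare to given [12, 30, 16]: they differ at index 1: given 30, correct 28, so answer: No

No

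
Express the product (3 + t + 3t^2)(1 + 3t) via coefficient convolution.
Ascending coefficients: a = [3, 1, 3], b = [1, 3]. c[0] = 3×1 = 3; c[1] = 3×3 + 1×1 = 10; c[2] = 1×3 + 3×1 = 6; c[3] = 3×3 = 9. Result coefficients: [3, 10, 6, 9] → 3 + 10t + 6t^2 + 9t^3

3 + 10t + 6t^2 + 9t^3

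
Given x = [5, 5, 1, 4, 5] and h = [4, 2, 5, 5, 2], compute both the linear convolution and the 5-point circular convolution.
Linear: y_lin[0] = 5×4 = 20; y_lin[1] = 5×2 + 5×4 = 30; y_lin[2] = 5×5 + 5×2 + 1×4 = 39; y_lin[3] = 5×5 + 5×5 + 1×2 + 4×4 = 68; y_lin[4] = 5×2 + 5×5 + 1×5 + 4×2 + 5×4 = 68; y_lin[5] = 5×2 + 1×5 + 4×5 + 5×2 = 45; y_lin[6] = 1×2 + 4×5 + 5×5 = 47; y_lin[7] = 4×2 + 5×5 = 33; y_lin[8] = 5×2 = 10 → [20, 30, 39, 68, 68, 45, 47, 33, 10]. Circular (length 5): y[0] = 5×4 + 5×2 + 1×5 + 4×5 + 5×2 = 65; y[1] = 5×2 + 5×4 + 1×2 + 4×5 + 5×5 = 77; y[2] = 5×5 + 5×2 + 1×4 + 4×2 + 5×5 = 72; y[3] = 5×5 + 5×5 + 1×2 + 4×4 + 5×2 = 78; y[4] = 5×2 + 5×5 + 1×5 + 4×2 + 5×4 = 68 → [65, 77, 72, 78, 68]

Linear: [20, 30, 39, 68, 68, 45, 47, 33, 10], Circular: [65, 77, 72, 78, 68]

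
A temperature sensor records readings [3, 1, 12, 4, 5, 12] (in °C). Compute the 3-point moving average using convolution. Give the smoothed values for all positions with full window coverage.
3-point moving average kernel = [1, 1, 1]. Apply in 'valid' mode (full window coverage): avg[0] = (3 + 1 + 12) / 3 = 5.33; avg[1] = (1 + 12 + 4) / 3 = 5.67; avg[2] = (12 + 4 + 5) / 3 = 7.0; avg[3] = (4 + 5 + 12) / 3 = 7.0. Smoothed values: [5.33, 5.67, 7.0, 7.0]

[5.33, 5.67, 7.0, 7.0]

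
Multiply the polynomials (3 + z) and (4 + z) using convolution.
Ascending coefficients: a = [3, 1], b = [4, 1]. c[0] = 3×4 = 12; c[1] = 3×1 + 1×4 = 7; c[2] = 1×1 = 1. Result coefficients: [12, 7, 1] → 12 + 7z + z^2

12 + 7z + z^2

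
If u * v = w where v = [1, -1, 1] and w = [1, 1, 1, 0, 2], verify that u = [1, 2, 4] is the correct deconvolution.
Forward-compute [1, 2, 4] * [1, -1, 1]: w[0] = 1×1 = 1; w[1] = 1×-1 + 2×1 = 1; w[2] = 1×1 + 2×-1 + 4×1 = 3; w[3] = 2×1 + 4×-1 = -2; w[4] = 4×1 = 4 → [1, 1, 3, -2, 4]. Does not match given w = [1, 1, 1, 0, 2].

Not verified. [1, 2, 4] * [1, -1, 1] = [1, 1, 3, -2, 4], which differs from [1, 1, 1, 0, 2] at index 2.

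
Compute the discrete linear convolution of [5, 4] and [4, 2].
y[0] = 5×4 = 20; y[1] = 5×2 + 4×4 = 26; y[2] = 4×2 = 8

[20, 26, 8]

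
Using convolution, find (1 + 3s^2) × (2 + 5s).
Ascending coefficients: a = [1, 0, 3], b = [2, 5]. c[0] = 1×2 = 2; c[1] = 1×5 + 0×2 = 5; c[2] = 0×5 + 3×2 = 6; c[3] = 3×5 = 15. Result coefficients: [2, 5, 6, 15] → 2 + 5s + 6s^2 + 15s^3

2 + 5s + 6s^2 + 15s^3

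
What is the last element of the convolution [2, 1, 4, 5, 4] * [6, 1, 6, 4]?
Use y[k] = Σ_i a[i]·b[k-i] at k=7. y[7] = 4×4 = 16

16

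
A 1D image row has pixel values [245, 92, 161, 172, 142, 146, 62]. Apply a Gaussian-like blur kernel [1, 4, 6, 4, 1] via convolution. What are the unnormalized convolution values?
Convolve image row [245, 92, 161, 172, 142, 146, 62] with kernel [1, 4, 6, 4, 1]: y[0] = 245×1 = 245; y[1] = 245×4 + 92×1 = 1072; y[2] = 245×6 + 92×4 + 161×1 = 1999; y[3] = 245×4 + 92×6 + 161×4 + 172×1 = 2348; y[4] = 245×1 + 92×4 + 161×6 + 172×4 + 142×1 = 2409; y[5] = 92×1 + 161×4 + 172×6 + 142×4 + 146×1 = 2482; y[6] = 161×1 + 172×4 + 142×6 + 146×4 + 62×1 = 2347; y[7] = 172×1 + 142×4 + 146×6 + 62×4 = 1864; y[8] = 142×1 + 146×4 + 62×6 = 1098; y[9] = 146×1 + 62×4 = 394; y[10] = 62×1 = 62 → [245, 1072, 1999, 2348, 2409, 2482, 2347, 1864, 1098, 394, 62]. Normalization factor = sum(kernel) = 16.

[245, 1072, 1999, 2348, 2409, 2482, 2347, 1864, 1098, 394, 62]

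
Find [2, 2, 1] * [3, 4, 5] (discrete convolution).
y[0] = 2×3 = 6; y[1] = 2×4 + 2×3 = 14; y[2] = 2×5 + 2×4 + 1×3 = 21; y[3] = 2×5 + 1×4 = 14; y[4] = 1×5 = 5

[6, 14, 21, 14, 5]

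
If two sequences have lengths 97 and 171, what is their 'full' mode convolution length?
Linear/full convolution length: m + n - 1 = 97 + 171 - 1 = 267

267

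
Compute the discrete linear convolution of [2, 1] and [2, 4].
y[0] = 2×2 = 4; y[1] = 2×4 + 1×2 = 10; y[2] = 1×4 = 4

[4, 10, 4]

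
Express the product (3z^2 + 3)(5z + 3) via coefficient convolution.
Ascending coefficients: a = [3, 0, 3], b = [3, 5]. c[0] = 3×3 = 9; c[1] = 3×5 + 0×3 = 15; c[2] = 0×5 + 3×3 = 9; c[3] = 3×5 = 15. Result coefficients: [9, 15, 9, 15] → 15z^3 + 9z^2 + 15z + 9

15z^3 + 9z^2 + 15z + 9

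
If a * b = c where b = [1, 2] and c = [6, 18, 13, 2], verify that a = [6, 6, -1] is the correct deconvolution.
Forward-compute [6, 6, -1] * [1, 2]: c[0] = 6×1 = 6; c[1] = 6×2 + 6×1 = 18; c[2] = 6×2 + -1×1 = 11; c[3] = -1×2 = -2 → [6, 18, 11, -2]. Does not match given c = [6, 18, 13, 2].

Not verified. [6, 6, -1] * [1, 2] = [6, 18, 11, -2], which differs from [6, 18, 13, 2] at index 2.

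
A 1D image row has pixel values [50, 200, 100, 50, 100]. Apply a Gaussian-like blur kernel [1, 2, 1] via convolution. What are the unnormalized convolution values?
Convolve image row [50, 200, 100, 50, 100] with kernel [1, 2, 1]: y[0] = 50×1 = 50; y[1] = 50×2 + 200×1 = 300; y[2] = 50×1 + 200×2 + 100×1 = 550; y[3] = 200×1 + 100×2 + 50×1 = 450; y[4] = 100×1 + 50×2 + 100×1 = 300; y[5] = 50×1 + 100×2 = 250; y[6] = 100×1 = 100 → [50, 300, 550, 450, 300, 250, 100]. Normalization factor = sum(kernel) = 4.

[50, 300, 550, 450, 300, 250, 100]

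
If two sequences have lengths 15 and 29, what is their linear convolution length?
Linear/full convolution length: m + n - 1 = 15 + 29 - 1 = 43

43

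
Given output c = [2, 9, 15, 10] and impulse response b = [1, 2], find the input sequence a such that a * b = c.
Deconvolve c=[2, 9, 15, 10] by b=[1, 2]. Since b[0]=1, solve forward: a[0] = c[0] / 1 = 2; a[1] = (c[1] - 2×2) / 1 = 5; a[2] = (c[2] - 5×2) / 1 = 5. So a = [2, 5, 5]. Check by forward convolution: c[0] = 2×1 = 2; c[1] = 2×2 + 5×1 = 9; c[2] = 5×2 + 5×1 = 15; c[3] = 5×2 = 10

[2, 5, 5]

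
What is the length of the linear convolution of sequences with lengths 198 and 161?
Linear/full convolution length: m + n - 1 = 198 + 161 - 1 = 358

358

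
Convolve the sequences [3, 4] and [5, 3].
y[0] = 3×5 = 15; y[1] = 3×3 + 4×5 = 29; y[2] = 4×3 = 12

[15, 29, 12]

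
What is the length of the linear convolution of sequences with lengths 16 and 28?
Linear/full convolution length: m + n - 1 = 16 + 28 - 1 = 43

43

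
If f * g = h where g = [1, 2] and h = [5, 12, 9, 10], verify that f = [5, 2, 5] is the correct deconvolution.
Forward-compute [5, 2, 5] * [1, 2]: h[0] = 5×1 = 5; h[1] = 5×2 + 2×1 = 12; h[2] = 2×2 + 5×1 = 9; h[3] = 5×2 = 10 → [5, 12, 9, 10]. Matches given h = [5, 12, 9, 10], so verified.

Verified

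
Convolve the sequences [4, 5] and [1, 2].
y[0] = 4×1 = 4; y[1] = 4×2 + 5×1 = 13; y[2] = 5×2 = 10

[4, 13, 10]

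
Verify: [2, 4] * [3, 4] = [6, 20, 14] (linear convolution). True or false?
Recompute linear convolution of [2, 4] and [3, 4]: y[0] = 2×3 = 6; y[1] = 2×4 + 4×3 = 20; y[2] = 4×4 = 16 → [6, 20, 16]. Compare to given [6, 20, 14]: they differ at index 2: given 14, correct 16, so answer: No

No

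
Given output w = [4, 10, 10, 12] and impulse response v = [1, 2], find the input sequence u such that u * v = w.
Deconvolve w=[4, 10, 10, 12] by v=[1, 2]. Since v[0]=1, solve forward: u[0] = w[0] / 1 = 4; u[1] = (w[1] - 4×2) / 1 = 2; u[2] = (w[2] - 2×2) / 1 = 6. So u = [4, 2, 6]. Check by forward convolution: w[0] = 4×1 = 4; w[1] = 4×2 + 2×1 = 10; w[2] = 2×2 + 6×1 = 10; w[3] = 6×2 = 12

[4, 2, 6]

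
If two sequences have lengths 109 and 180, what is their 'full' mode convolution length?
Linear/full convolution length: m + n - 1 = 109 + 180 - 1 = 288

288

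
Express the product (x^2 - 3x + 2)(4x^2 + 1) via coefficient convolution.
Ascending coefficients: a = [2, -3, 1], b = [1, 0, 4]. c[0] = 2×1 = 2; c[1] = 2×0 + -3×1 = -3; c[2] = 2×4 + -3×0 + 1×1 = 9; c[3] = -3×4 + 1×0 = -12; c[4] = 1×4 = 4. Result coefficients: [2, -3, 9, -12, 4] → 4x^4 - 12x^3 + 9x^2 - 3x + 2

4x^4 - 12x^3 + 9x^2 - 3x + 2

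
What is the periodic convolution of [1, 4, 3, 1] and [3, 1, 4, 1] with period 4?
Use y[k] = Σ_j s[j]·t[(k-j) mod 4]. y[0] = 1×3 + 4×1 + 3×4 + 1×1 = 20; y[1] = 1×1 + 4×3 + 3×1 + 1×4 = 20; y[2] = 1×4 + 4×1 + 3×3 + 1×1 = 18; y[3] = 1×1 + 4×4 + 3×1 + 1×3 = 23. Result: [20, 20, 18, 23]

[20, 20, 18, 23]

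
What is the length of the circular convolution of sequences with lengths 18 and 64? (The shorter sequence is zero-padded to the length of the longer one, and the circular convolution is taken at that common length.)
Circular convolution (zero-padding the shorter input) has length max(m, n) = max(18, 64) = 64

64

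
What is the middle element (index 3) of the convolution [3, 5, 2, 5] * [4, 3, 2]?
Use y[k] = Σ_i a[i]·b[k-i] at k=3. y[3] = 5×2 + 2×3 + 5×4 = 36

36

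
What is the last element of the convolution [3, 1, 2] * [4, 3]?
Use y[k] = Σ_i a[i]·b[k-i] at k=3. y[3] = 2×3 = 6

6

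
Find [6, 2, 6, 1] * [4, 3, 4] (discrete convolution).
y[0] = 6×4 = 24; y[1] = 6×3 + 2×4 = 26; y[2] = 6×4 + 2×3 + 6×4 = 54; y[3] = 2×4 + 6×3 + 1×4 = 30; y[4] = 6×4 + 1×3 = 27; y[5] = 1×4 = 4

[24, 26, 54, 30, 27, 4]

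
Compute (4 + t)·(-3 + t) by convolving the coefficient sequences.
Ascending coefficients: a = [4, 1], b = [-3, 1]. c[0] = 4×-3 = -12; c[1] = 4×1 + 1×-3 = 1; c[2] = 1×1 = 1. Result coefficients: [-12, 1, 1] → -12 + t + t^2

-12 + t + t^2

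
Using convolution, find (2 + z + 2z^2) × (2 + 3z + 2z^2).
Ascending coefficients: a = [2, 1, 2], b = [2, 3, 2]. c[0] = 2×2 = 4; c[1] = 2×3 + 1×2 = 8; c[2] = 2×2 + 1×3 + 2×2 = 11; c[3] = 1×2 + 2×3 = 8; c[4] = 2×2 = 4. Result coefficients: [4, 8, 11, 8, 4] → 4 + 8z + 11z^2 + 8z^3 + 4z^4

4 + 8z + 11z^2 + 8z^3 + 4z^4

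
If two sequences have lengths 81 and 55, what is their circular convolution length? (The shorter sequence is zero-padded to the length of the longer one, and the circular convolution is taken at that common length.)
Circular convolution (zero-padding the shorter input) has length max(m, n) = max(81, 55) = 81

81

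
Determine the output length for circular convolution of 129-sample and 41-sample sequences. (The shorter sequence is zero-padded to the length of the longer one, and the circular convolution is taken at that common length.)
Circular convolution (zero-padding the shorter input) has length max(m, n) = max(129, 41) = 129

129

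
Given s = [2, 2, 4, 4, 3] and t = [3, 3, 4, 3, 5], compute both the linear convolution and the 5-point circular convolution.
Linear: y_lin[0] = 2×3 = 6; y_lin[1] = 2×3 + 2×3 = 12; y_lin[2] = 2×4 + 2×3 + 4×3 = 26; y_lin[3] = 2×3 + 2×4 + 4×3 + 4×3 = 38; y_lin[4] = 2×5 + 2×3 + 4×4 + 4×3 + 3×3 = 53; y_lin[5] = 2×5 + 4×3 + 4×4 + 3×3 = 47; y_lin[6] = 4×5 + 4×3 + 3×4 = 44; y_lin[7] = 4×5 + 3×3 = 29; y_lin[8] = 3×5 = 15 → [6, 12, 26, 38, 53, 47, 44, 29, 15]. Circular (length 5): y[0] = 2×3 + 2×5 + 4×3 + 4×4 + 3×3 = 53; y[1] = 2×3 + 2×3 + 4×5 + 4×3 + 3×4 = 56; y[2] = 2×4 + 2×3 + 4×3 + 4×5 + 3×3 = 55; y[3] = 2×3 + 2×4 + 4×3 + 4×3 + 3×5 = 53; y[4] = 2×5 + 2×3 + 4×4 + 4×3 + 3×3 = 53 → [53, 56, 55, 53, 53]

Linear: [6, 12, 26, 38, 53, 47, 44, 29, 15], Circular: [53, 56, 55, 53, 53]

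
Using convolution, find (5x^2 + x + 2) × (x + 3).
Ascending coefficients: a = [2, 1, 5], b = [3, 1]. c[0] = 2×3 = 6; c[1] = 2×1 + 1×3 = 5; c[2] = 1×1 + 5×3 = 16; c[3] = 5×1 = 5. Result coefficients: [6, 5, 16, 5] → 5x^3 + 16x^2 + 5x + 6

5x^3 + 16x^2 + 5x + 6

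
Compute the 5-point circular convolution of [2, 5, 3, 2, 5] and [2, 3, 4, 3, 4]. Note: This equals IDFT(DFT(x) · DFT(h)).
Either evaluate y[k] = Σ_j x[j]·h[(k-j) mod 5] directly, or use IDFT(DFT(x) · DFT(h)). y[0] = 2×2 + 5×4 + 3×3 + 2×4 + 5×3 = 56; y[1] = 2×3 + 5×2 + 3×4 + 2×3 + 5×4 = 54; y[2] = 2×4 + 5×3 + 3×2 + 2×4 + 5×3 = 52; y[3] = 2×3 + 5×4 + 3×3 + 2×2 + 5×4 = 59; y[4] = 2×4 + 5×3 + 3×4 + 2×3 + 5×2 = 51. Result: [56, 54, 52, 59, 51]

[56, 54, 52, 59, 51]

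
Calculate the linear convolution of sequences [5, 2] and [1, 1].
y[0] = 5×1 = 5; y[1] = 5×1 + 2×1 = 7; y[2] = 2×1 = 2

[5, 7, 2]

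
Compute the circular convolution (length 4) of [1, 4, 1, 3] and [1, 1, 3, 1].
Use y[k] = Σ_j f[j]·g[(k-j) mod 4]. y[0] = 1×1 + 4×1 + 1×3 + 3×1 = 11; y[1] = 1×1 + 4×1 + 1×1 + 3×3 = 15; y[2] = 1×3 + 4×1 + 1×1 + 3×1 = 11; y[3] = 1×1 + 4×3 + 1×1 + 3×1 = 17. Result: [11, 15, 11, 17]

[11, 15, 11, 17]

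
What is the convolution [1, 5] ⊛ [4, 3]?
y[0] = 1×4 = 4; y[1] = 1×3 + 5×4 = 23; y[2] = 5×3 = 15

[4, 23, 15]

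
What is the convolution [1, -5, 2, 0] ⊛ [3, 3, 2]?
y[0] = 1×3 = 3; y[1] = 1×3 + -5×3 = -12; y[2] = 1×2 + -5×3 + 2×3 = -7; y[3] = -5×2 + 2×3 + 0×3 = -4; y[4] = 2×2 + 0×3 = 4; y[5] = 0×2 = 0

[3, -12, -7, -4, 4, 0]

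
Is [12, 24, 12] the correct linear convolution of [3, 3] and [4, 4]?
Recompute linear convolution of [3, 3] and [4, 4]: y[0] = 3×4 = 12; y[1] = 3×4 + 3×4 = 24; y[2] = 3×4 = 12 → [12, 24, 12]. Given [12, 24, 12] matches, so answer: Yes

Yes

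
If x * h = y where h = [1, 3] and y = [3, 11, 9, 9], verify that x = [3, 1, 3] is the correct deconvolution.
Forward-compute [3, 1, 3] * [1, 3]: y[0] = 3×1 = 3; y[1] = 3×3 + 1×1 = 10; y[2] = 1×3 + 3×1 = 6; y[3] = 3×3 = 9 → [3, 10, 6, 9]. Does not match given y = [3, 11, 9, 9].

Not verified. [3, 1, 3] * [1, 3] = [3, 10, 6, 9], which differs from [3, 11, 9, 9] at index 1.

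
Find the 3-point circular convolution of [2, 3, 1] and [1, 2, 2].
Use y[k] = Σ_j s[j]·t[(k-j) mod 3]. y[0] = 2×1 + 3×2 + 1×2 = 10; y[1] = 2×2 + 3×1 + 1×2 = 9; y[2] = 2×2 + 3×2 + 1×1 = 11. Result: [10, 9, 11]

[10, 9, 11]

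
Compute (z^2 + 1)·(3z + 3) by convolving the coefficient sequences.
Ascending coefficients: a = [1, 0, 1], b = [3, 3]. c[0] = 1×3 = 3; c[1] = 1×3 + 0×3 = 3; c[2] = 0×3 + 1×3 = 3; c[3] = 1×3 = 3. Result coefficients: [3, 3, 3, 3] → 3z^3 + 3z^2 + 3z + 3

3z^3 + 3z^2 + 3z + 3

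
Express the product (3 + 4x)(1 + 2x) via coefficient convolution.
Ascending coefficients: a = [3, 4], b = [1, 2]. c[0] = 3×1 = 3; c[1] = 3×2 + 4×1 = 10; c[2] = 4×2 = 8. Result coefficients: [3, 10, 8] → 3 + 10x + 8x^2

3 + 10x + 8x^2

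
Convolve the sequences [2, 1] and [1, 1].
y[0] = 2×1 = 2; y[1] = 2×1 + 1×1 = 3; y[2] = 1×1 = 1

[2, 3, 1]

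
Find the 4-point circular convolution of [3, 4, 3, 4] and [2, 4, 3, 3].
Use y[k] = Σ_j u[j]·v[(k-j) mod 4]. y[0] = 3×2 + 4×3 + 3×3 + 4×4 = 43; y[1] = 3×4 + 4×2 + 3×3 + 4×3 = 41; y[2] = 3×3 + 4×4 + 3×2 + 4×3 = 43; y[3] = 3×3 + 4×3 + 3×4 + 4×2 = 41. Result: [43, 41, 43, 41]

[43, 41, 43, 41]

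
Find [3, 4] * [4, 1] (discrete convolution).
y[0] = 3×4 = 12; y[1] = 3×1 + 4×4 = 19; y[2] = 4×1 = 4

[12, 19, 4]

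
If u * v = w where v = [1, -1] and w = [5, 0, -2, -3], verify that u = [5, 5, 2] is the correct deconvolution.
Forward-compute [5, 5, 2] * [1, -1]: w[0] = 5×1 = 5; w[1] = 5×-1 + 5×1 = 0; w[2] = 5×-1 + 2×1 = -3; w[3] = 2×-1 = -2 → [5, 0, -3, -2]. Does not match given w = [5, 0, -2, -3].

Not verified. [5, 5, 2] * [1, -1] = [5, 0, -3, -2], which differs from [5, 0, -2, -3] at index 2.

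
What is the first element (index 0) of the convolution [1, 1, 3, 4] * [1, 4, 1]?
Use y[k] = Σ_i a[i]·b[k-i] at k=0. y[0] = 1×1 = 1

1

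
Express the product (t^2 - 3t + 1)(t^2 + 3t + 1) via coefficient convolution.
Ascending coefficients: a = [1, -3, 1], b = [1, 3, 1]. c[0] = 1×1 = 1; c[1] = 1×3 + -3×1 = 0; c[2] = 1×1 + -3×3 + 1×1 = -7; c[3] = -3×1 + 1×3 = 0; c[4] = 1×1 = 1. Result coefficients: [1, 0, -7, 0, 1] → t^4 - 7t^2 + 1

t^4 - 7t^2 + 1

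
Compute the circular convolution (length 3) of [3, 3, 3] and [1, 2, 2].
Use y[k] = Σ_j f[j]·g[(k-j) mod 3]. y[0] = 3×1 + 3×2 + 3×2 = 15; y[1] = 3×2 + 3×1 + 3×2 = 15; y[2] = 3×2 + 3×2 + 3×1 = 15. Result: [15, 15, 15]

[15, 15, 15]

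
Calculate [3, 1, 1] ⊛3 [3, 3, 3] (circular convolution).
Use y[k] = Σ_j s[j]·t[(k-j) mod 3]. y[0] = 3×3 + 1×3 + 1×3 = 15; y[1] = 3×3 + 1×3 + 1×3 = 15; y[2] = 3×3 + 1×3 + 1×3 = 15. Result: [15, 15, 15]

[15, 15, 15]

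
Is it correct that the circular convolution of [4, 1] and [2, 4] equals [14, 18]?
Recompute circular convolution of [4, 1] and [2, 4]: y[0] = 4×2 + 1×4 = 12; y[1] = 4×4 + 1×2 = 18 → [12, 18]. Compare to given [14, 18]: they differ at index 0: given 14, correct 12, so answer: No

No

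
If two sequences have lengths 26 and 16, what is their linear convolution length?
Linear/full convolution length: m + n - 1 = 26 + 16 - 1 = 41

41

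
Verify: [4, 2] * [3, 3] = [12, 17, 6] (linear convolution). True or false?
Recompute linear convolution of [4, 2] and [3, 3]: y[0] = 4×3 = 12; y[1] = 4×3 + 2×3 = 18; y[2] = 2×3 = 6 → [12, 18, 6]. Compare to given [12, 17, 6]: they differ at index 1: given 17, correct 18, so answer: No

No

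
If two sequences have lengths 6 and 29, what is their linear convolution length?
Linear/full convolution length: m + n - 1 = 6 + 29 - 1 = 34

34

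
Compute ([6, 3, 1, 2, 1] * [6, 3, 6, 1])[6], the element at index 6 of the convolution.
Use y[k] = Σ_i a[i]·b[k-i] at k=6. y[6] = 2×1 + 1×6 = 8

8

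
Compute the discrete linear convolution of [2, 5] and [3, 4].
y[0] = 2×3 = 6; y[1] = 2×4 + 5×3 = 23; y[2] = 5×4 = 20

[6, 23, 20]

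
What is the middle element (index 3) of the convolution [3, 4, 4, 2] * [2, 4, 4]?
Use y[k] = Σ_i a[i]·b[k-i] at k=3. y[3] = 4×4 + 4×4 + 2×2 = 36

36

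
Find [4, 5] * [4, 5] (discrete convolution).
y[0] = 4×4 = 16; y[1] = 4×5 + 5×4 = 40; y[2] = 5×5 = 25

[16, 40, 25]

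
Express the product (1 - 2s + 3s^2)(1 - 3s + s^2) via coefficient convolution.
Ascending coefficients: a = [1, -2, 3], b = [1, -3, 1]. c[0] = 1×1 = 1; c[1] = 1×-3 + -2×1 = -5; c[2] = 1×1 + -2×-3 + 3×1 = 10; c[3] = -2×1 + 3×-3 = -11; c[4] = 3×1 = 3. Result coefficients: [1, -5, 10, -11, 3] → 1 - 5s + 10s^2 - 11s^3 + 3s^4

1 - 5s + 10s^2 - 11s^3 + 3s^4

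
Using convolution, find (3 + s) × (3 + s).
Ascending coefficients: a = [3, 1], b = [3, 1]. c[0] = 3×3 = 9; c[1] = 3×1 + 1×3 = 6; c[2] = 1×1 = 1. Result coefficients: [9, 6, 1] → 9 + 6s + s^2

9 + 6s + s^2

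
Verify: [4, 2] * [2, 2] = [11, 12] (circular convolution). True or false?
Recompute circular convolution of [4, 2] and [2, 2]: y[0] = 4×2 + 2×2 = 12; y[1] = 4×2 + 2×2 = 12 → [12, 12]. Compare to given [11, 12]: they differ at index 0: given 11, correct 12, so answer: No

No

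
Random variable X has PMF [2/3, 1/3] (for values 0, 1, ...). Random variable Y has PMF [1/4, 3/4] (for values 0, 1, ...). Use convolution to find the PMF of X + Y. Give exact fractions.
P(X+Y=k) = Σ_i P(X=i)·P(Y=k-i) — a convolution of [2/3, 1/3] and [1/4, 3/4]. P(X+Y=0) = (2/3)×(1/4) = 1/6; P(X+Y=1) = (2/3)×(3/4) + (1/3)×(1/4) = 1/2 + 1/12 = 7/12; P(X+Y=2) = (1/3)×(3/4) = 1/4. PMF: [1/6, 7/12, 1/4] (sums to 1 ✓)

[1/6, 7/12, 1/4]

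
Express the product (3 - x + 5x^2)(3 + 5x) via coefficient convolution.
Ascending coefficients: a = [3, -1, 5], b = [3, 5]. c[0] = 3×3 = 9; c[1] = 3×5 + -1×3 = 12; c[2] = -1×5 + 5×3 = 10; c[3] = 5×5 = 25. Result coefficients: [9, 12, 10, 25] → 9 + 12x + 10x^2 + 25x^3

9 + 12x + 10x^2 + 25x^3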